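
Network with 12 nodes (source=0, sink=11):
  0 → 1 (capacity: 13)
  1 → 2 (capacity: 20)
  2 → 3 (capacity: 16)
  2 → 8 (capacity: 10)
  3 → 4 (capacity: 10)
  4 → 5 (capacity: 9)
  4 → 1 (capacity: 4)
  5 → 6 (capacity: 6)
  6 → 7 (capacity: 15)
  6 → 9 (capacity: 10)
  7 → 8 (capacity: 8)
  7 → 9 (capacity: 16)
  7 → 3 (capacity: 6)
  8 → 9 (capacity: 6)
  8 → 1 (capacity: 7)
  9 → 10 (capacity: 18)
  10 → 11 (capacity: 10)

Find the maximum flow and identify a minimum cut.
Max flow = 10, Min cut edges: (10,11)

Maximum flow: 10
Minimum cut: (10,11)
Partition: S = [0, 1, 2, 3, 4, 5, 6, 7, 8, 9, 10], T = [11]

Max-flow min-cut theorem verified: both equal 10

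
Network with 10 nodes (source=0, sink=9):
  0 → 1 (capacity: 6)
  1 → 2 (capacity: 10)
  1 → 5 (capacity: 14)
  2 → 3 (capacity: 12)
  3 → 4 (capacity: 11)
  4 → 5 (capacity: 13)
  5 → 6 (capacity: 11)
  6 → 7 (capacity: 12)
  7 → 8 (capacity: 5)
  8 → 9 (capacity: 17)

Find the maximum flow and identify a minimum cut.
Max flow = 5, Min cut edges: (7,8)

Maximum flow: 5
Minimum cut: (7,8)
Partition: S = [0, 1, 2, 3, 4, 5, 6, 7], T = [8, 9]

Max-flow min-cut theorem verified: both equal 5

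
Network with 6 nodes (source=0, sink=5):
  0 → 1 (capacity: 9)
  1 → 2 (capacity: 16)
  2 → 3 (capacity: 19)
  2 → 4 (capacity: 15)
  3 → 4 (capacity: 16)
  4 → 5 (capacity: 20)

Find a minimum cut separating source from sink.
Min cut value = 9, edges: (0,1)

Min cut value: 9
Partition: S = [0], T = [1, 2, 3, 4, 5]
Cut edges: (0,1)

By max-flow min-cut theorem, max flow = min cut = 9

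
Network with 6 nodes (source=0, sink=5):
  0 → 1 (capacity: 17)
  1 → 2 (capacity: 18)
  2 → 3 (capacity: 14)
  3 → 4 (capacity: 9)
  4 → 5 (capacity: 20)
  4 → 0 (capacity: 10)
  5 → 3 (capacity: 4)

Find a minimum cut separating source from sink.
Min cut value = 9, edges: (3,4)

Min cut value: 9
Partition: S = [0, 1, 2, 3], T = [4, 5]
Cut edges: (3,4)

By max-flow min-cut theorem, max flow = min cut = 9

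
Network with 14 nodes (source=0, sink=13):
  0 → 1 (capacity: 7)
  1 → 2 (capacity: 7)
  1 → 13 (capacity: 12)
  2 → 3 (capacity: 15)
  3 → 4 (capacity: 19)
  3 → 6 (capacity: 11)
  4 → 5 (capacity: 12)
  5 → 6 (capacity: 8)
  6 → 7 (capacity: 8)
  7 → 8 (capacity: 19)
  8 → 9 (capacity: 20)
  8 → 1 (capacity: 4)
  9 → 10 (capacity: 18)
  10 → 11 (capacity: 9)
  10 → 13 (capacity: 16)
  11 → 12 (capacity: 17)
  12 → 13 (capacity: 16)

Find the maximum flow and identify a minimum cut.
Max flow = 7, Min cut edges: (0,1)

Maximum flow: 7
Minimum cut: (0,1)
Partition: S = [0], T = [1, 2, 3, 4, 5, 6, 7, 8, 9, 10, 11, 12, 13]

Max-flow min-cut theorem verified: both equal 7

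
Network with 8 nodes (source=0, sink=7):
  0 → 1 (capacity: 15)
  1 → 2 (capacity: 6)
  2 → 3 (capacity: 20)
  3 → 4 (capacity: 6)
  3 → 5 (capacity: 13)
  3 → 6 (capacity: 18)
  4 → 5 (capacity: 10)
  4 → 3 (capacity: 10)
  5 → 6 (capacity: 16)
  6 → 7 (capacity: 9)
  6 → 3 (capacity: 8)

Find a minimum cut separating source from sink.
Min cut value = 6, edges: (1,2)

Min cut value: 6
Partition: S = [0, 1], T = [2, 3, 4, 5, 6, 7]
Cut edges: (1,2)

By max-flow min-cut theorem, max flow = min cut = 6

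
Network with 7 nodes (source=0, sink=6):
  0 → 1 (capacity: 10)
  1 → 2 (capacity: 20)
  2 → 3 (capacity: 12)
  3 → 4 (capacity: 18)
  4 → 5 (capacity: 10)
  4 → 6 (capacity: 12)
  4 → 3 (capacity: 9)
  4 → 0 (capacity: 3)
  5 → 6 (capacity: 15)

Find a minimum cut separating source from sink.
Min cut value = 10, edges: (0,1)

Min cut value: 10
Partition: S = [0], T = [1, 2, 3, 4, 5, 6]
Cut edges: (0,1)

By max-flow min-cut theorem, max flow = min cut = 10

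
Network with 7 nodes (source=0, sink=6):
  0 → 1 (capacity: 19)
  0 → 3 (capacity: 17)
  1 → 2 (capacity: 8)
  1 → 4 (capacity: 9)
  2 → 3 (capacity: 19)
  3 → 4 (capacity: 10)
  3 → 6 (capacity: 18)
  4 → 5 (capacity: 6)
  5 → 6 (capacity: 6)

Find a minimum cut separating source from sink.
Min cut value = 24, edges: (3,6), (5,6)

Min cut value: 24
Partition: S = [0, 1, 2, 3, 4, 5], T = [6]
Cut edges: (3,6), (5,6)

By max-flow min-cut theorem, max flow = min cut = 24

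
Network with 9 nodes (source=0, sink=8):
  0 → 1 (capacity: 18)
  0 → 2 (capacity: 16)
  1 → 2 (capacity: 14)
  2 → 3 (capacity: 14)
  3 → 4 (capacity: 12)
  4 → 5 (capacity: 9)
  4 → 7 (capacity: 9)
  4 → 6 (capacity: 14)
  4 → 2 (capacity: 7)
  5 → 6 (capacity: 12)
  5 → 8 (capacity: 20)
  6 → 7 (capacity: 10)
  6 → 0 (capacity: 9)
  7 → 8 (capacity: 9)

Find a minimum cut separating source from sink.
Min cut value = 12, edges: (3,4)

Min cut value: 12
Partition: S = [0, 1, 2, 3], T = [4, 5, 6, 7, 8]
Cut edges: (3,4)

By max-flow min-cut theorem, max flow = min cut = 12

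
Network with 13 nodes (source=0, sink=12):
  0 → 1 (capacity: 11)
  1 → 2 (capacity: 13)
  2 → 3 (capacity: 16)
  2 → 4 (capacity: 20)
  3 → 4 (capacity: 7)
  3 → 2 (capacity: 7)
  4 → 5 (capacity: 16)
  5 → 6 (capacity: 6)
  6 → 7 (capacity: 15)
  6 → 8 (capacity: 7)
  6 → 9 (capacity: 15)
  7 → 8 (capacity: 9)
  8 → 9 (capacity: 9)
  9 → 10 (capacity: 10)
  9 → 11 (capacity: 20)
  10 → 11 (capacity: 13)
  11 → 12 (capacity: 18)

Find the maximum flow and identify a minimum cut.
Max flow = 6, Min cut edges: (5,6)

Maximum flow: 6
Minimum cut: (5,6)
Partition: S = [0, 1, 2, 3, 4, 5], T = [6, 7, 8, 9, 10, 11, 12]

Max-flow min-cut theorem verified: both equal 6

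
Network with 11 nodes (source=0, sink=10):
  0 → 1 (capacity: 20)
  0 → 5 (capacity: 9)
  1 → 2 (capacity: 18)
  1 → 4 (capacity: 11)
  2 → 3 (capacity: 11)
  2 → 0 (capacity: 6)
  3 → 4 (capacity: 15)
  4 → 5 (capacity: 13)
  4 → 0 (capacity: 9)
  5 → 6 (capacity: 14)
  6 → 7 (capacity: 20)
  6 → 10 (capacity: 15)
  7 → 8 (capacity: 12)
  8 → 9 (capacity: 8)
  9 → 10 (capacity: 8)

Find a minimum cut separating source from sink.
Min cut value = 14, edges: (5,6)

Min cut value: 14
Partition: S = [0, 1, 2, 3, 4, 5], T = [6, 7, 8, 9, 10]
Cut edges: (5,6)

By max-flow min-cut theorem, max flow = min cut = 14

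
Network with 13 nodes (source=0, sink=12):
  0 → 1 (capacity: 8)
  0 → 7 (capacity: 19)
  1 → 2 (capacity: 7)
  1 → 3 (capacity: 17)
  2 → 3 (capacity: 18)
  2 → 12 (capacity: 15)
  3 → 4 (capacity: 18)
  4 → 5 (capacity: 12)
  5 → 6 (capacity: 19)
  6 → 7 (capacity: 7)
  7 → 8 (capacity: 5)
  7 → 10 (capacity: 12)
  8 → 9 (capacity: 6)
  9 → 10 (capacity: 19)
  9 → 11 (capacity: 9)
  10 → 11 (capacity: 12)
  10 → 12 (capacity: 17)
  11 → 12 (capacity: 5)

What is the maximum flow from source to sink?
Maximum flow = 24

Max flow: 24

Flow assignment:
  0 → 1: 7/8
  0 → 7: 17/19
  1 → 2: 7/7
  2 → 12: 7/15
  7 → 8: 5/5
  7 → 10: 12/12
  8 → 9: 5/6
  9 → 10: 5/19
  10 → 12: 17/17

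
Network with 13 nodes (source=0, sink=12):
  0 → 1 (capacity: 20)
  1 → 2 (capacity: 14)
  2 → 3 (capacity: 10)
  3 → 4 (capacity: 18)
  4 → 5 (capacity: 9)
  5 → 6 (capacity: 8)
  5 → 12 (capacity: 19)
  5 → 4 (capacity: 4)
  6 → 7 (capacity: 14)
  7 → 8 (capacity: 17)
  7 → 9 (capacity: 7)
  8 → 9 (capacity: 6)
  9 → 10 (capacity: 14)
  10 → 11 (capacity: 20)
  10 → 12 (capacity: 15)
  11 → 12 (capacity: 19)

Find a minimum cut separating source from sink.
Min cut value = 9, edges: (4,5)

Min cut value: 9
Partition: S = [0, 1, 2, 3, 4], T = [5, 6, 7, 8, 9, 10, 11, 12]
Cut edges: (4,5)

By max-flow min-cut theorem, max flow = min cut = 9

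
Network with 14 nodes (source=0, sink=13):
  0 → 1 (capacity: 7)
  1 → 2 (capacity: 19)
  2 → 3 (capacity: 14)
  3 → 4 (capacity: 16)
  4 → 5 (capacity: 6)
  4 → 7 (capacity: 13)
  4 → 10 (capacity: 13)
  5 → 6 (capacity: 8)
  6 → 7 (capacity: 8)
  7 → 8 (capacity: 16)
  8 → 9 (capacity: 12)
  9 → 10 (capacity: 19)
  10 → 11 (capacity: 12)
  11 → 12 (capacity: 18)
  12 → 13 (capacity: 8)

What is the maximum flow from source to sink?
Maximum flow = 7

Max flow: 7

Flow assignment:
  0 → 1: 7/7
  1 → 2: 7/19
  2 → 3: 7/14
  3 → 4: 7/16
  4 → 10: 7/13
  10 → 11: 7/12
  11 → 12: 7/18
  12 → 13: 7/8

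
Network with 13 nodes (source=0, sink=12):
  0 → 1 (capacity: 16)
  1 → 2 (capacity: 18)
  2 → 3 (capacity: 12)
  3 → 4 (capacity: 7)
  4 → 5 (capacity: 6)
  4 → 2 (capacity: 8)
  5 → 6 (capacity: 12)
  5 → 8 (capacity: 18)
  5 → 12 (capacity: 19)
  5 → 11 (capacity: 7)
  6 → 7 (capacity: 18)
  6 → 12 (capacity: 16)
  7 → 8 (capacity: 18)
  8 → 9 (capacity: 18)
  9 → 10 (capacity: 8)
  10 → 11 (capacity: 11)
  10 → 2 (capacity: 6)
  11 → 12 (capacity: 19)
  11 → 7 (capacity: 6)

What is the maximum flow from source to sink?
Maximum flow = 6

Max flow: 6

Flow assignment:
  0 → 1: 6/16
  1 → 2: 6/18
  2 → 3: 7/12
  3 → 4: 7/7
  4 → 5: 6/6
  4 → 2: 1/8
  5 → 12: 6/19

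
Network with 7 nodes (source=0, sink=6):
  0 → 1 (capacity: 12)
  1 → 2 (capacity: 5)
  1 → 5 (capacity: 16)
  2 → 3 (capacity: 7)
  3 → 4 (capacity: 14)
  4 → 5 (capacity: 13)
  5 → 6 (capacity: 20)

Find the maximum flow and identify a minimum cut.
Max flow = 12, Min cut edges: (0,1)

Maximum flow: 12
Minimum cut: (0,1)
Partition: S = [0], T = [1, 2, 3, 4, 5, 6]

Max-flow min-cut theorem verified: both equal 12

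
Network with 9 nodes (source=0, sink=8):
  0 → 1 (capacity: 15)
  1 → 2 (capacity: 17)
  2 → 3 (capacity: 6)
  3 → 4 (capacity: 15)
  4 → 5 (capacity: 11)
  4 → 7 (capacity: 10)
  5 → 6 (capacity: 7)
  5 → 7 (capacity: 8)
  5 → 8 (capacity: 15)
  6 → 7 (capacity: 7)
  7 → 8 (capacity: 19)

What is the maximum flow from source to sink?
Maximum flow = 6

Max flow: 6

Flow assignment:
  0 → 1: 6/15
  1 → 2: 6/17
  2 → 3: 6/6
  3 → 4: 6/15
  4 → 5: 6/11
  5 → 8: 6/15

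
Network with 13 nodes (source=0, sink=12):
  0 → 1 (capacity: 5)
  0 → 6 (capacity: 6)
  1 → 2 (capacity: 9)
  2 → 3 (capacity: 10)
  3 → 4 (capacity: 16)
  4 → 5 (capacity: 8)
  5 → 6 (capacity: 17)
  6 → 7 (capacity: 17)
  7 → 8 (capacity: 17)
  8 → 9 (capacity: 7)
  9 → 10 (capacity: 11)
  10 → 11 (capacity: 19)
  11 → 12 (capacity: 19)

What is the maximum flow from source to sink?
Maximum flow = 7

Max flow: 7

Flow assignment:
  0 → 1: 5/5
  0 → 6: 2/6
  1 → 2: 5/9
  2 → 3: 5/10
  3 → 4: 5/16
  4 → 5: 5/8
  5 → 6: 5/17
  6 → 7: 7/17
  7 → 8: 7/17
  8 → 9: 7/7
  9 → 10: 7/11
  10 → 11: 7/19
  11 → 12: 7/19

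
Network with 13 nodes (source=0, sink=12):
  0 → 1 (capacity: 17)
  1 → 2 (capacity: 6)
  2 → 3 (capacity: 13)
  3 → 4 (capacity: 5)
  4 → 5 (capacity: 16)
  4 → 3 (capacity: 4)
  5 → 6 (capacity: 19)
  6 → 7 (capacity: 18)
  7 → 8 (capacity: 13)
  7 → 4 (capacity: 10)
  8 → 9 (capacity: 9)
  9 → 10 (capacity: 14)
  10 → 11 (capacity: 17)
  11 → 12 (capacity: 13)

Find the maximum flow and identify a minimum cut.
Max flow = 5, Min cut edges: (3,4)

Maximum flow: 5
Minimum cut: (3,4)
Partition: S = [0, 1, 2, 3], T = [4, 5, 6, 7, 8, 9, 10, 11, 12]

Max-flow min-cut theorem verified: both equal 5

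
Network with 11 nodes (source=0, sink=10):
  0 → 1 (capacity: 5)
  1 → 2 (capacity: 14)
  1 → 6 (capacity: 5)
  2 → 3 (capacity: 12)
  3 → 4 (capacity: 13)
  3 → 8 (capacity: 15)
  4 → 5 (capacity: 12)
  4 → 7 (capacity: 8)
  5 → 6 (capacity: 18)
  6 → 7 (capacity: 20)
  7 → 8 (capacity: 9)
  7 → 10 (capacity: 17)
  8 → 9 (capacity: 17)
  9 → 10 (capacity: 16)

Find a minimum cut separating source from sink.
Min cut value = 5, edges: (0,1)

Min cut value: 5
Partition: S = [0], T = [1, 2, 3, 4, 5, 6, 7, 8, 9, 10]
Cut edges: (0,1)

By max-flow min-cut theorem, max flow = min cut = 5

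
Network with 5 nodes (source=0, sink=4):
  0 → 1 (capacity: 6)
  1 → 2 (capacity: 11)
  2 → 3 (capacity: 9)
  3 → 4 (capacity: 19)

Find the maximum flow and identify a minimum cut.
Max flow = 6, Min cut edges: (0,1)

Maximum flow: 6
Minimum cut: (0,1)
Partition: S = [0], T = [1, 2, 3, 4]

Max-flow min-cut theorem verified: both equal 6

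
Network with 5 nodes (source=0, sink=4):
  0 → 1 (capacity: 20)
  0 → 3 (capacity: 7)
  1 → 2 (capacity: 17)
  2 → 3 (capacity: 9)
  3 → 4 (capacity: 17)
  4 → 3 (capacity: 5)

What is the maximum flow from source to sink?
Maximum flow = 16

Max flow: 16

Flow assignment:
  0 → 1: 9/20
  0 → 3: 7/7
  1 → 2: 9/17
  2 → 3: 9/9
  3 → 4: 16/17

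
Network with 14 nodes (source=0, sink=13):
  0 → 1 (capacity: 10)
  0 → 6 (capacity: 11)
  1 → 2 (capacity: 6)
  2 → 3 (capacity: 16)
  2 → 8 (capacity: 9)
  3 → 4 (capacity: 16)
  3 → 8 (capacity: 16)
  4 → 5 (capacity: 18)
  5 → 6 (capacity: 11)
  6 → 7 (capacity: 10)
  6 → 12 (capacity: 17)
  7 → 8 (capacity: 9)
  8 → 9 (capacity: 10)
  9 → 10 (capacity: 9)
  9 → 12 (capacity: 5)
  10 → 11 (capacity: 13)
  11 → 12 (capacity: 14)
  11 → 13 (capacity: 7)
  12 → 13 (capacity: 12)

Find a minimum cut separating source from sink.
Min cut value = 17, edges: (0,6), (1,2)

Min cut value: 17
Partition: S = [0, 1], T = [2, 3, 4, 5, 6, 7, 8, 9, 10, 11, 12, 13]
Cut edges: (0,6), (1,2)

By max-flow min-cut theorem, max flow = min cut = 17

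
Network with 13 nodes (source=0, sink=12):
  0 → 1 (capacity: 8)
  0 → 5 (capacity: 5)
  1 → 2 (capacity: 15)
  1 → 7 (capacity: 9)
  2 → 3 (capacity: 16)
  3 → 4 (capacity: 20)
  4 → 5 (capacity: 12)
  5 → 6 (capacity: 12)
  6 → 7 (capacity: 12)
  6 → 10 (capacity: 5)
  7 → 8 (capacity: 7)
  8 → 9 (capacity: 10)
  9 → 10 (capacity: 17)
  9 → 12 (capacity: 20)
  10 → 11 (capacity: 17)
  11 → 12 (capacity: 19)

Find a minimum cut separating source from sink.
Min cut value = 12, edges: (6,10), (7,8)

Min cut value: 12
Partition: S = [0, 1, 2, 3, 4, 5, 6, 7], T = [8, 9, 10, 11, 12]
Cut edges: (6,10), (7,8)

By max-flow min-cut theorem, max flow = min cut = 12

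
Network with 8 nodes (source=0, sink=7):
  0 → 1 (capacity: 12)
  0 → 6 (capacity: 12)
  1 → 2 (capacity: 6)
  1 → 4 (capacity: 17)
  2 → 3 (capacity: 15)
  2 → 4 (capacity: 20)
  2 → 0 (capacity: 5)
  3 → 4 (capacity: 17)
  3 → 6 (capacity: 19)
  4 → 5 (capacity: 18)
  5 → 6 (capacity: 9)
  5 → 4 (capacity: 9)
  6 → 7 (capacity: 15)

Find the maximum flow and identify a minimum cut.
Max flow = 15, Min cut edges: (6,7)

Maximum flow: 15
Minimum cut: (6,7)
Partition: S = [0, 1, 2, 3, 4, 5, 6], T = [7]

Max-flow min-cut theorem verified: both equal 15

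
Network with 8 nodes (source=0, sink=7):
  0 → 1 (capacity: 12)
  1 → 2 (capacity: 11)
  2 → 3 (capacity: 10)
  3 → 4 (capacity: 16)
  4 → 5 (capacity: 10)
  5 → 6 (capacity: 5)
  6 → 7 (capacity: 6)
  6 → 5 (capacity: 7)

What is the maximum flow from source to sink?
Maximum flow = 5

Max flow: 5

Flow assignment:
  0 → 1: 5/12
  1 → 2: 5/11
  2 → 3: 5/10
  3 → 4: 5/16
  4 → 5: 5/10
  5 → 6: 5/5
  6 → 7: 5/6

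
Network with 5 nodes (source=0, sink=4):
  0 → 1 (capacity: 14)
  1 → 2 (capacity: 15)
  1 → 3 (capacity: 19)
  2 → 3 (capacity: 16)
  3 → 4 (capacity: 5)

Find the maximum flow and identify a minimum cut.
Max flow = 5, Min cut edges: (3,4)

Maximum flow: 5
Minimum cut: (3,4)
Partition: S = [0, 1, 2, 3], T = [4]

Max-flow min-cut theorem verified: both equal 5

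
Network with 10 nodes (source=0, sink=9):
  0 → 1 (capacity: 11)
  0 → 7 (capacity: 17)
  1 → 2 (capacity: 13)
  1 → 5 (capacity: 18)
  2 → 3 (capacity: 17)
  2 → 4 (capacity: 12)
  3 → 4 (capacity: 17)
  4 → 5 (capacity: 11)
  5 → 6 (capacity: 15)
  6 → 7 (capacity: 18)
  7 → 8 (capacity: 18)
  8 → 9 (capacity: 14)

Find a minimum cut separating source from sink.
Min cut value = 14, edges: (8,9)

Min cut value: 14
Partition: S = [0, 1, 2, 3, 4, 5, 6, 7, 8], T = [9]
Cut edges: (8,9)

By max-flow min-cut theorem, max flow = min cut = 14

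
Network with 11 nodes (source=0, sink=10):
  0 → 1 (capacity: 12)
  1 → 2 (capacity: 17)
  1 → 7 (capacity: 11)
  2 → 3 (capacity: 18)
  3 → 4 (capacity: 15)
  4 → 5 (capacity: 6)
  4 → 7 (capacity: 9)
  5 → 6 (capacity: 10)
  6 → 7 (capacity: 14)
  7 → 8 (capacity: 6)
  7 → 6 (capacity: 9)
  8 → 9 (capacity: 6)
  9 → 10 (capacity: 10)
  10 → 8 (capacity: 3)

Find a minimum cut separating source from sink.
Min cut value = 6, edges: (8,9)

Min cut value: 6
Partition: S = [0, 1, 2, 3, 4, 5, 6, 7, 8], T = [9, 10]
Cut edges: (8,9)

By max-flow min-cut theorem, max flow = min cut = 6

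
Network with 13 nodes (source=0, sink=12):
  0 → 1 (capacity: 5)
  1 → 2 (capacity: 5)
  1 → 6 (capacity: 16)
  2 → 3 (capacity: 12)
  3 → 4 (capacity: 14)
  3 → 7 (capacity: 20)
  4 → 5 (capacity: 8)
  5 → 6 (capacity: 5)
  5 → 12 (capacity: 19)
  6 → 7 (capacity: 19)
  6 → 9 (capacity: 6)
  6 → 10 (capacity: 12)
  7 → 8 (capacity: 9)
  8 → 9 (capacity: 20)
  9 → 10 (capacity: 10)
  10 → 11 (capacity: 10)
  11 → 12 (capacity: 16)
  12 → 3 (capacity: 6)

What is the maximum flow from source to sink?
Maximum flow = 5

Max flow: 5

Flow assignment:
  0 → 1: 5/5
  1 → 6: 5/16
  6 → 10: 5/12
  10 → 11: 5/10
  11 → 12: 5/16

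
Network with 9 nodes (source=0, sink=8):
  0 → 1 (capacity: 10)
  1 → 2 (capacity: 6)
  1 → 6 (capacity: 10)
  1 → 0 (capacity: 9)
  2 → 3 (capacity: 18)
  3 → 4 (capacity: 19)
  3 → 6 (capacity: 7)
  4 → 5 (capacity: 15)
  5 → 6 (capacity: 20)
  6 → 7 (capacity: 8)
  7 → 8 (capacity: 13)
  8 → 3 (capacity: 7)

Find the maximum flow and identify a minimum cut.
Max flow = 8, Min cut edges: (6,7)

Maximum flow: 8
Minimum cut: (6,7)
Partition: S = [0, 1, 2, 3, 4, 5, 6], T = [7, 8]

Max-flow min-cut theorem verified: both equal 8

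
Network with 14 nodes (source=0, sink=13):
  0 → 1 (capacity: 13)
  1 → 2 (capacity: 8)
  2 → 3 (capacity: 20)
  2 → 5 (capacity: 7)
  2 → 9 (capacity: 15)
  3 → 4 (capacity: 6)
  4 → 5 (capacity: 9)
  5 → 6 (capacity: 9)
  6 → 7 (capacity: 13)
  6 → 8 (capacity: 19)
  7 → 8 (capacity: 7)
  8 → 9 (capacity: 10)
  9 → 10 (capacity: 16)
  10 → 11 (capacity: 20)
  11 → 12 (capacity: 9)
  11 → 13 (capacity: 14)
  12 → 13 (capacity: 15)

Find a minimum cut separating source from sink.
Min cut value = 8, edges: (1,2)

Min cut value: 8
Partition: S = [0, 1], T = [2, 3, 4, 5, 6, 7, 8, 9, 10, 11, 12, 13]
Cut edges: (1,2)

By max-flow min-cut theorem, max flow = min cut = 8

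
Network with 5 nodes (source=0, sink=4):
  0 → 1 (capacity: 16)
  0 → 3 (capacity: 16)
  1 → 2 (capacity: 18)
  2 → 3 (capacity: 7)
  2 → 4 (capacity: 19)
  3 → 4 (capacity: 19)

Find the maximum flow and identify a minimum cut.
Max flow = 32, Min cut edges: (0,1), (0,3)

Maximum flow: 32
Minimum cut: (0,1), (0,3)
Partition: S = [0], T = [1, 2, 3, 4]

Max-flow min-cut theorem verified: both equal 32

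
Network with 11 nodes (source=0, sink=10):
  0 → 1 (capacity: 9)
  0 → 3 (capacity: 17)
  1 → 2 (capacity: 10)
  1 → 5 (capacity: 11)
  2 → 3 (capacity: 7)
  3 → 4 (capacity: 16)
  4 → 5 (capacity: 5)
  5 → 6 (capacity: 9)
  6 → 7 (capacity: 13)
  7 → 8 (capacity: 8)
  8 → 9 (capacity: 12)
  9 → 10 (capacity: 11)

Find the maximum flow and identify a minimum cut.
Max flow = 8, Min cut edges: (7,8)

Maximum flow: 8
Minimum cut: (7,8)
Partition: S = [0, 1, 2, 3, 4, 5, 6, 7], T = [8, 9, 10]

Max-flow min-cut theorem verified: both equal 8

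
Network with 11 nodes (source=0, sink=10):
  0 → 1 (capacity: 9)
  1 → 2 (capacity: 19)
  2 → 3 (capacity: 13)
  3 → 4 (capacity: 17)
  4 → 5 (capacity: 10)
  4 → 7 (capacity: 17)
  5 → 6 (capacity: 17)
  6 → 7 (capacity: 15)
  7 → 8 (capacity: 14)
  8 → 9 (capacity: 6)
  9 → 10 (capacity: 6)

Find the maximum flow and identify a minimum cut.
Max flow = 6, Min cut edges: (9,10)

Maximum flow: 6
Minimum cut: (9,10)
Partition: S = [0, 1, 2, 3, 4, 5, 6, 7, 8, 9], T = [10]

Max-flow min-cut theorem verified: both equal 6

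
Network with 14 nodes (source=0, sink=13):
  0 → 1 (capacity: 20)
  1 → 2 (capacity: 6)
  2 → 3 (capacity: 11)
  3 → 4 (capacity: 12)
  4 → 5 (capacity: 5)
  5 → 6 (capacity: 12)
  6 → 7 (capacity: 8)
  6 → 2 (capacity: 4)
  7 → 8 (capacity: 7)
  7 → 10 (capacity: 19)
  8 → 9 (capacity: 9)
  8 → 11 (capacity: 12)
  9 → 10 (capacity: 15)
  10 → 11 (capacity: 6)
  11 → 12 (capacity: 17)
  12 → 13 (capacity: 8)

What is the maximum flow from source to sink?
Maximum flow = 5

Max flow: 5

Flow assignment:
  0 → 1: 5/20
  1 → 2: 5/6
  2 → 3: 5/11
  3 → 4: 5/12
  4 → 5: 5/5
  5 → 6: 5/12
  6 → 7: 5/8
  7 → 8: 5/7
  8 → 11: 5/12
  11 → 12: 5/17
  12 → 13: 5/8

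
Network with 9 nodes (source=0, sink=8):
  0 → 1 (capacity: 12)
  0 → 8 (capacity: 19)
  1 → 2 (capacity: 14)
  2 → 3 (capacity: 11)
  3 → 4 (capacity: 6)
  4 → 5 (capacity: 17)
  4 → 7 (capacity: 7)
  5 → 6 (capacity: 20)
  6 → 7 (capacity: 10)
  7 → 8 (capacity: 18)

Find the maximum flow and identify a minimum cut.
Max flow = 25, Min cut edges: (0,8), (3,4)

Maximum flow: 25
Minimum cut: (0,8), (3,4)
Partition: S = [0, 1, 2, 3], T = [4, 5, 6, 7, 8]

Max-flow min-cut theorem verified: both equal 25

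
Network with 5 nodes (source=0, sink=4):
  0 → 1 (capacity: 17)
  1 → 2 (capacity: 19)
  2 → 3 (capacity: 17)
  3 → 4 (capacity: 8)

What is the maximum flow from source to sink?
Maximum flow = 8

Max flow: 8

Flow assignment:
  0 → 1: 8/17
  1 → 2: 8/19
  2 → 3: 8/17
  3 → 4: 8/8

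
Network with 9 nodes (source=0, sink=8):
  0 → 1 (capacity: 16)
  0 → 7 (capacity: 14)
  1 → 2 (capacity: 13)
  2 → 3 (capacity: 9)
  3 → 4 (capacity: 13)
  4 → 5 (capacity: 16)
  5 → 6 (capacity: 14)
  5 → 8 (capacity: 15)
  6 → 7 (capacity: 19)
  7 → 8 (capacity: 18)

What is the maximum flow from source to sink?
Maximum flow = 23

Max flow: 23

Flow assignment:
  0 → 1: 9/16
  0 → 7: 14/14
  1 → 2: 9/13
  2 → 3: 9/9
  3 → 4: 9/13
  4 → 5: 9/16
  5 → 8: 9/15
  7 → 8: 14/18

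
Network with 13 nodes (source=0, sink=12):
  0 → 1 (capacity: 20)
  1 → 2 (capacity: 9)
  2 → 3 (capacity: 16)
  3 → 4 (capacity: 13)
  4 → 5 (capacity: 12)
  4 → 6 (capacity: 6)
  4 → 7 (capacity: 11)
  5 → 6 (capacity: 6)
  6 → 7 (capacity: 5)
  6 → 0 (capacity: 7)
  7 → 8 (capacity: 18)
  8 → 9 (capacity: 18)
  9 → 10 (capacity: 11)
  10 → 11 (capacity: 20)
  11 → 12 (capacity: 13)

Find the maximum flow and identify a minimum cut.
Max flow = 9, Min cut edges: (1,2)

Maximum flow: 9
Minimum cut: (1,2)
Partition: S = [0, 1], T = [2, 3, 4, 5, 6, 7, 8, 9, 10, 11, 12]

Max-flow min-cut theorem verified: both equal 9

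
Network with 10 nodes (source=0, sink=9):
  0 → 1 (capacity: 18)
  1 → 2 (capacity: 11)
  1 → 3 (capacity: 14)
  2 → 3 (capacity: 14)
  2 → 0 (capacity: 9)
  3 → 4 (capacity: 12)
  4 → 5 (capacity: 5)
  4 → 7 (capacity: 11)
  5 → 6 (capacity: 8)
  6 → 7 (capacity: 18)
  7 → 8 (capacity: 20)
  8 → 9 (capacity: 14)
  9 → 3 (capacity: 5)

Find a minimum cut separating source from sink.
Min cut value = 12, edges: (3,4)

Min cut value: 12
Partition: S = [0, 1, 2, 3], T = [4, 5, 6, 7, 8, 9]
Cut edges: (3,4)

By max-flow min-cut theorem, max flow = min cut = 12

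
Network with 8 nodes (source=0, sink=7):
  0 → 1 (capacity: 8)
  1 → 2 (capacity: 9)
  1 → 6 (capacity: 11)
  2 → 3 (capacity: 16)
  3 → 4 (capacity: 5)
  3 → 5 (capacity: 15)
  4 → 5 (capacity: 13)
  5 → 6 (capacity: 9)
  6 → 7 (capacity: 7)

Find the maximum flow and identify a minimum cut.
Max flow = 7, Min cut edges: (6,7)

Maximum flow: 7
Minimum cut: (6,7)
Partition: S = [0, 1, 2, 3, 4, 5, 6], T = [7]

Max-flow min-cut theorem verified: both equal 7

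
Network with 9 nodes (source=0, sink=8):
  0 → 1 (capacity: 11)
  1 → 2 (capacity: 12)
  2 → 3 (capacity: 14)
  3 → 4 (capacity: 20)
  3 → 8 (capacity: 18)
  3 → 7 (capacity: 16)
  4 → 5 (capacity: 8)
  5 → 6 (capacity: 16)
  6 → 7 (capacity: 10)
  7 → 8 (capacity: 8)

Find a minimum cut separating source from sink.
Min cut value = 11, edges: (0,1)

Min cut value: 11
Partition: S = [0], T = [1, 2, 3, 4, 5, 6, 7, 8]
Cut edges: (0,1)

By max-flow min-cut theorem, max flow = min cut = 11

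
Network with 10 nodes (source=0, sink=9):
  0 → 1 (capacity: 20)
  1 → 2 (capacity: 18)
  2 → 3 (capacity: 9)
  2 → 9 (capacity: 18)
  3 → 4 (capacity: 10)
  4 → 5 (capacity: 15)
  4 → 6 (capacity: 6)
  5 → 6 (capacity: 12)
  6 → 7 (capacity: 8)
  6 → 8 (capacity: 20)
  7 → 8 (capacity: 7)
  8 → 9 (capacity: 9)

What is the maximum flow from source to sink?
Maximum flow = 18

Max flow: 18

Flow assignment:
  0 → 1: 18/20
  1 → 2: 18/18
  2 → 9: 18/18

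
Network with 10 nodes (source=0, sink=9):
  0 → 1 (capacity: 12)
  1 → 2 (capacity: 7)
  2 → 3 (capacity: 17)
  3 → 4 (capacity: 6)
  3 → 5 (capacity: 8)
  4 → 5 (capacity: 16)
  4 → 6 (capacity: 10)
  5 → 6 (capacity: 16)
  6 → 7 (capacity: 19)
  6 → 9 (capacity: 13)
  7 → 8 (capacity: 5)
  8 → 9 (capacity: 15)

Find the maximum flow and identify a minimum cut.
Max flow = 7, Min cut edges: (1,2)

Maximum flow: 7
Minimum cut: (1,2)
Partition: S = [0, 1], T = [2, 3, 4, 5, 6, 7, 8, 9]

Max-flow min-cut theorem verified: both equal 7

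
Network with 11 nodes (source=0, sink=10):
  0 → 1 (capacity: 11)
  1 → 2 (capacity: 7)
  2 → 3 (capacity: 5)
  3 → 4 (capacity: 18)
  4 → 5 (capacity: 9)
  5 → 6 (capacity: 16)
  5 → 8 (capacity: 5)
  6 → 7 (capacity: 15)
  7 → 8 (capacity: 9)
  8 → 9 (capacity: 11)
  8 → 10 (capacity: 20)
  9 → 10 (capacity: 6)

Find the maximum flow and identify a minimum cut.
Max flow = 5, Min cut edges: (2,3)

Maximum flow: 5
Minimum cut: (2,3)
Partition: S = [0, 1, 2], T = [3, 4, 5, 6, 7, 8, 9, 10]

Max-flow min-cut theorem verified: both equal 5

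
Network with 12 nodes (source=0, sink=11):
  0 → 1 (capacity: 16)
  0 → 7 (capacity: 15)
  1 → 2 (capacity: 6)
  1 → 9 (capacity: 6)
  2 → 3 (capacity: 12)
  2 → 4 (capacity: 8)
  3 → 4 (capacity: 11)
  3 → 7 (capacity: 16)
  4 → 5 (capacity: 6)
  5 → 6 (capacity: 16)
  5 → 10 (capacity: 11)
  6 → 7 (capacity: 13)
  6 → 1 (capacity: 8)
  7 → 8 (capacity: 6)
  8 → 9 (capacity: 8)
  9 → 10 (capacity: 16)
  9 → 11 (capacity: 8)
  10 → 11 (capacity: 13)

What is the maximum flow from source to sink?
Maximum flow = 18

Max flow: 18

Flow assignment:
  0 → 1: 12/16
  0 → 7: 6/15
  1 → 2: 6/6
  1 → 9: 6/6
  2 → 4: 6/8
  4 → 5: 6/6
  5 → 10: 6/11
  7 → 8: 6/6
  8 → 9: 6/8
  9 → 10: 4/16
  9 → 11: 8/8
  10 → 11: 10/13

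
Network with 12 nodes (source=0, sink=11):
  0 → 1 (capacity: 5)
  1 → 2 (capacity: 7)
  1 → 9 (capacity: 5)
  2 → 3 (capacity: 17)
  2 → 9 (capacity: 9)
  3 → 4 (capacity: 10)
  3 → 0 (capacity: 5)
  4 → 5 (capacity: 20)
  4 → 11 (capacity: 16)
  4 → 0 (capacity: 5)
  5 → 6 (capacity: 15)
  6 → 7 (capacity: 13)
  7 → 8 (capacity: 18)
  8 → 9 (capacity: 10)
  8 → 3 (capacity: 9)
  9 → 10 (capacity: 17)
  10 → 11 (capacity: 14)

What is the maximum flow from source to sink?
Maximum flow = 5

Max flow: 5

Flow assignment:
  0 → 1: 5/5
  1 → 9: 5/5
  9 → 10: 5/17
  10 → 11: 5/14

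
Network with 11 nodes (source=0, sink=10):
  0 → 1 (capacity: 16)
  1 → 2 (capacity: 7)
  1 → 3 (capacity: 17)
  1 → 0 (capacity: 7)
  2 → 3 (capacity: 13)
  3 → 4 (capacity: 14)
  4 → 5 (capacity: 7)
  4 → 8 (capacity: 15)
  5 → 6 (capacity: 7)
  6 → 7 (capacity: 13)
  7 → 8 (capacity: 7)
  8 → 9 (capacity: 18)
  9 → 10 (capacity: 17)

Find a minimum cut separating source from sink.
Min cut value = 14, edges: (3,4)

Min cut value: 14
Partition: S = [0, 1, 2, 3], T = [4, 5, 6, 7, 8, 9, 10]
Cut edges: (3,4)

By max-flow min-cut theorem, max flow = min cut = 14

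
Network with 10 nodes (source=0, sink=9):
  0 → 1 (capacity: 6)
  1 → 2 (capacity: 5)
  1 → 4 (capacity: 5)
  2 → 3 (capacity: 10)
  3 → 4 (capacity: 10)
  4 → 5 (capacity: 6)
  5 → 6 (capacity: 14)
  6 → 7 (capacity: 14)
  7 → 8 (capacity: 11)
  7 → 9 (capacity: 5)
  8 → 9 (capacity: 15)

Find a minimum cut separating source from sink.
Min cut value = 6, edges: (4,5)

Min cut value: 6
Partition: S = [0, 1, 2, 3, 4], T = [5, 6, 7, 8, 9]
Cut edges: (4,5)

By max-flow min-cut theorem, max flow = min cut = 6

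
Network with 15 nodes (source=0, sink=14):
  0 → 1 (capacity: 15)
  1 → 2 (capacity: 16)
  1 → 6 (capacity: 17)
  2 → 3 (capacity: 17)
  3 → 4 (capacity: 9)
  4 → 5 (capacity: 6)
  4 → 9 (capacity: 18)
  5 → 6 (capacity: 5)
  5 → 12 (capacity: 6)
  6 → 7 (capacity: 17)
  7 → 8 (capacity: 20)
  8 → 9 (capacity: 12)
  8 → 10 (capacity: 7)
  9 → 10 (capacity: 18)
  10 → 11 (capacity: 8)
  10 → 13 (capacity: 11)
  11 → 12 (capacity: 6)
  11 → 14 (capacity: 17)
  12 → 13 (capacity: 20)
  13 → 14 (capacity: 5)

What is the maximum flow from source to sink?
Maximum flow = 13

Max flow: 13

Flow assignment:
  0 → 1: 13/15
  1 → 2: 2/16
  1 → 6: 11/17
  2 → 3: 2/17
  3 → 4: 2/9
  4 → 5: 2/6
  5 → 6: 2/5
  6 → 7: 13/17
  7 → 8: 13/20
  8 → 9: 6/12
  8 → 10: 7/7
  9 → 10: 6/18
  10 → 11: 8/8
  10 → 13: 5/11
  11 → 14: 8/17
  13 → 14: 5/5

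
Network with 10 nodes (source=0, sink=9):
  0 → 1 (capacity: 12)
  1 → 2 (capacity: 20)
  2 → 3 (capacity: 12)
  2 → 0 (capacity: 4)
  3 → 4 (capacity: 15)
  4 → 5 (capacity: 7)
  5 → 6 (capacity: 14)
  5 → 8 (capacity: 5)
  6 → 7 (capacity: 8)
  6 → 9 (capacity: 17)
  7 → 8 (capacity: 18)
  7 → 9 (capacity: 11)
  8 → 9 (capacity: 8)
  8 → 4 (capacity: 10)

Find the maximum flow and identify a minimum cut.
Max flow = 7, Min cut edges: (4,5)

Maximum flow: 7
Minimum cut: (4,5)
Partition: S = [0, 1, 2, 3, 4], T = [5, 6, 7, 8, 9]

Max-flow min-cut theorem verified: both equal 7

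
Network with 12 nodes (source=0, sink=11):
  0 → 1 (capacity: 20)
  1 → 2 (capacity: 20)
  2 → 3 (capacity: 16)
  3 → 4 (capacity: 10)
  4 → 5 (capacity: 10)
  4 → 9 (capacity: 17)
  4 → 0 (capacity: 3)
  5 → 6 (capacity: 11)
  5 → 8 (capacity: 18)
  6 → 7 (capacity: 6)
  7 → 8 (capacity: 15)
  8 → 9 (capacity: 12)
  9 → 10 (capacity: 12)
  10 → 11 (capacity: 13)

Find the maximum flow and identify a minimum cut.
Max flow = 10, Min cut edges: (3,4)

Maximum flow: 10
Minimum cut: (3,4)
Partition: S = [0, 1, 2, 3], T = [4, 5, 6, 7, 8, 9, 10, 11]

Max-flow min-cut theorem verified: both equal 10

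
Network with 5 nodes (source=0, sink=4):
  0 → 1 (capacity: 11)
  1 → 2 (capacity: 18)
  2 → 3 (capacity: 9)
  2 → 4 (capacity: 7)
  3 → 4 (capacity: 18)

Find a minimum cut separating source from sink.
Min cut value = 11, edges: (0,1)

Min cut value: 11
Partition: S = [0], T = [1, 2, 3, 4]
Cut edges: (0,1)

By max-flow min-cut theorem, max flow = min cut = 11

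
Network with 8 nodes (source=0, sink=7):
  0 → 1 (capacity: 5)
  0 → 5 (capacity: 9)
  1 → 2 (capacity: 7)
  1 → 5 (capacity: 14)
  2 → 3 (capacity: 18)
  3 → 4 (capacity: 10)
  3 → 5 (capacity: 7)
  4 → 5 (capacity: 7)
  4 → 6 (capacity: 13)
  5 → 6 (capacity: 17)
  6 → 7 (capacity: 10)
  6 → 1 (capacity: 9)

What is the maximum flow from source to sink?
Maximum flow = 10

Max flow: 10

Flow assignment:
  0 → 1: 5/5
  0 → 5: 5/9
  1 → 5: 5/14
  5 → 6: 10/17
  6 → 7: 10/10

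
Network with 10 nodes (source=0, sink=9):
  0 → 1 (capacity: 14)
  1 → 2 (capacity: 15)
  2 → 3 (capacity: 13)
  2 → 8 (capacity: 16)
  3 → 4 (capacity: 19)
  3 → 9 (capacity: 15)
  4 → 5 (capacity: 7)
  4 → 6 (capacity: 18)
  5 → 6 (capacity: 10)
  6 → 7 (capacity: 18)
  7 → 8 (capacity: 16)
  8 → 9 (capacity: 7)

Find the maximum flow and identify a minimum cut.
Max flow = 14, Min cut edges: (0,1)

Maximum flow: 14
Minimum cut: (0,1)
Partition: S = [0], T = [1, 2, 3, 4, 5, 6, 7, 8, 9]

Max-flow min-cut theorem verified: both equal 14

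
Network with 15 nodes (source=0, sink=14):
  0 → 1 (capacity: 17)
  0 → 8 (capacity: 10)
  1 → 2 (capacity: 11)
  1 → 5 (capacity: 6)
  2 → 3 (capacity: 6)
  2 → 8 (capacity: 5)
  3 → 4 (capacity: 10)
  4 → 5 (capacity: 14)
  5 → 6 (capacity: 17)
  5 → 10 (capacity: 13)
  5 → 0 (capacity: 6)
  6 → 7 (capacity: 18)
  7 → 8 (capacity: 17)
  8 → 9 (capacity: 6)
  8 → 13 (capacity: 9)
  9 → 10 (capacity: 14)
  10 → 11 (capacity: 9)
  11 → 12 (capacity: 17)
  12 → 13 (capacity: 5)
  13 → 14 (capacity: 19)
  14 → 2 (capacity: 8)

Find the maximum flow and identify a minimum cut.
Max flow = 14, Min cut edges: (8,13), (12,13)

Maximum flow: 14
Minimum cut: (8,13), (12,13)
Partition: S = [0, 1, 2, 3, 4, 5, 6, 7, 8, 9, 10, 11, 12], T = [13, 14]

Max-flow min-cut theorem verified: both equal 14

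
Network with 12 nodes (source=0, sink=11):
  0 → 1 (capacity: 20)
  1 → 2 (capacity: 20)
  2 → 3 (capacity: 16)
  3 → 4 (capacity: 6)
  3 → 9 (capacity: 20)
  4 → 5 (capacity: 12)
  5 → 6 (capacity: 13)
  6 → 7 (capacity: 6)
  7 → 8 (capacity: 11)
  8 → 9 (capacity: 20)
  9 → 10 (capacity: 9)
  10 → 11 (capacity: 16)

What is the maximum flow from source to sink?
Maximum flow = 9

Max flow: 9

Flow assignment:
  0 → 1: 9/20
  1 → 2: 9/20
  2 → 3: 9/16
  3 → 9: 9/20
  9 → 10: 9/9
  10 → 11: 9/16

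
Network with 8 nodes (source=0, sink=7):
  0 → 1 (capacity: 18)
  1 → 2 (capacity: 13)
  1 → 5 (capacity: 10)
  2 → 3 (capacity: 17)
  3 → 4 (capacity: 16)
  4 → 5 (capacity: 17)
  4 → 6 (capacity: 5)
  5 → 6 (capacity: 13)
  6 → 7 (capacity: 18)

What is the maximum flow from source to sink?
Maximum flow = 18

Max flow: 18

Flow assignment:
  0 → 1: 18/18
  1 → 2: 8/13
  1 → 5: 10/10
  2 → 3: 8/17
  3 → 4: 8/16
  4 → 5: 3/17
  4 → 6: 5/5
  5 → 6: 13/13
  6 → 7: 18/18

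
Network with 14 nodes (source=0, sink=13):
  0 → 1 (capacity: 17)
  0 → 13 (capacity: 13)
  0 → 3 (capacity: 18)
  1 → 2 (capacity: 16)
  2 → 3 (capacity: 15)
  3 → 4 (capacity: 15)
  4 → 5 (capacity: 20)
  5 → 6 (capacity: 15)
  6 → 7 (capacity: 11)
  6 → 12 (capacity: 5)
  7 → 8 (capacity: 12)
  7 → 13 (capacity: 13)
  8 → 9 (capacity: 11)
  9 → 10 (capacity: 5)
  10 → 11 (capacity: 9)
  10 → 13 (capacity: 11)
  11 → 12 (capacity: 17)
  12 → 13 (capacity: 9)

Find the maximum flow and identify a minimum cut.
Max flow = 28, Min cut edges: (0,13), (5,6)

Maximum flow: 28
Minimum cut: (0,13), (5,6)
Partition: S = [0, 1, 2, 3, 4, 5], T = [6, 7, 8, 9, 10, 11, 12, 13]

Max-flow min-cut theorem verified: both equal 28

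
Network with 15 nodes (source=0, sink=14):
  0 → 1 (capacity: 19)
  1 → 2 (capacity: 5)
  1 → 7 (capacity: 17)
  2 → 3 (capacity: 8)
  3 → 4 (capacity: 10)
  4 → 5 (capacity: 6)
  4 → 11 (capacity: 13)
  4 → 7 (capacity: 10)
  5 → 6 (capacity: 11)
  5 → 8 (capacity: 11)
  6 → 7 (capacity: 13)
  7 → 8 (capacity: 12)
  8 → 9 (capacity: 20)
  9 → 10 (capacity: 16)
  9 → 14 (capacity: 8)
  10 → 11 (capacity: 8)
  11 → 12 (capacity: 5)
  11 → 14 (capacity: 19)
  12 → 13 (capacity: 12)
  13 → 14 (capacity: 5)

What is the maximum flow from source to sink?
Maximum flow = 17

Max flow: 17

Flow assignment:
  0 → 1: 17/19
  1 → 2: 5/5
  1 → 7: 12/17
  2 → 3: 5/8
  3 → 4: 5/10
  4 → 11: 5/13
  7 → 8: 12/12
  8 → 9: 12/20
  9 → 10: 4/16
  9 → 14: 8/8
  10 → 11: 4/8
  11 → 14: 9/19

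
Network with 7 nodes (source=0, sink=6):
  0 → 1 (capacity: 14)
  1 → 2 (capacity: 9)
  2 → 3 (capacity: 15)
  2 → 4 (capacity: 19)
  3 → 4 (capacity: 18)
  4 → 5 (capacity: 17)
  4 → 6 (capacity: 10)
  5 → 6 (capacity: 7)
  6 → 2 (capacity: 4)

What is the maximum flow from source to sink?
Maximum flow = 9

Max flow: 9

Flow assignment:
  0 → 1: 9/14
  1 → 2: 9/9
  2 → 4: 9/19
  4 → 6: 9/10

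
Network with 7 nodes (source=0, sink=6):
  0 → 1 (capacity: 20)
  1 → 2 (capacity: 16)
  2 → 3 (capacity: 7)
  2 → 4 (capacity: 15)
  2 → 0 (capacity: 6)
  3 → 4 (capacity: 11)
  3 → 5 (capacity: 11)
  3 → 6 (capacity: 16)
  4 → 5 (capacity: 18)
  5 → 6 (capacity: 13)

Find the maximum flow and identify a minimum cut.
Max flow = 16, Min cut edges: (1,2)

Maximum flow: 16
Minimum cut: (1,2)
Partition: S = [0, 1], T = [2, 3, 4, 5, 6]

Max-flow min-cut theorem verified: both equal 16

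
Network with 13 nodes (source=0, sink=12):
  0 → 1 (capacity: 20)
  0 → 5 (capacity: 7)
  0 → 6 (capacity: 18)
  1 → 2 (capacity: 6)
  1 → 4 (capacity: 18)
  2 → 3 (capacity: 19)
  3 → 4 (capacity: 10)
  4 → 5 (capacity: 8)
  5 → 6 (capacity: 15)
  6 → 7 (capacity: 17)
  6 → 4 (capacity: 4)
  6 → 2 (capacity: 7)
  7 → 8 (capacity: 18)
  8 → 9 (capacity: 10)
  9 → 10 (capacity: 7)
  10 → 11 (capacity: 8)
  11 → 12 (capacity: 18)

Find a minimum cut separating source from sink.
Min cut value = 7, edges: (9,10)

Min cut value: 7
Partition: S = [0, 1, 2, 3, 4, 5, 6, 7, 8, 9], T = [10, 11, 12]
Cut edges: (9,10)

By max-flow min-cut theorem, max flow = min cut = 7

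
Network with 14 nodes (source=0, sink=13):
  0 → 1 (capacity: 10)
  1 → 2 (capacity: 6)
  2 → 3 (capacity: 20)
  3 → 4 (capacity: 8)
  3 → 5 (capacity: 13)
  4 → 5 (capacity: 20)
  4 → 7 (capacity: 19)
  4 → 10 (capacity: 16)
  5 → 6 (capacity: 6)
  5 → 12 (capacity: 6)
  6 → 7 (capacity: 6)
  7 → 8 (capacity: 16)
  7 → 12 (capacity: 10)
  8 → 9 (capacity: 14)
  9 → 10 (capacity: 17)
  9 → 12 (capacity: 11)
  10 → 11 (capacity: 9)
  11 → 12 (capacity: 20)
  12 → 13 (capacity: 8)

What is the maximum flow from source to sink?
Maximum flow = 6

Max flow: 6

Flow assignment:
  0 → 1: 6/10
  1 → 2: 6/6
  2 → 3: 6/20
  3 → 5: 6/13
  5 → 12: 6/6
  12 → 13: 6/8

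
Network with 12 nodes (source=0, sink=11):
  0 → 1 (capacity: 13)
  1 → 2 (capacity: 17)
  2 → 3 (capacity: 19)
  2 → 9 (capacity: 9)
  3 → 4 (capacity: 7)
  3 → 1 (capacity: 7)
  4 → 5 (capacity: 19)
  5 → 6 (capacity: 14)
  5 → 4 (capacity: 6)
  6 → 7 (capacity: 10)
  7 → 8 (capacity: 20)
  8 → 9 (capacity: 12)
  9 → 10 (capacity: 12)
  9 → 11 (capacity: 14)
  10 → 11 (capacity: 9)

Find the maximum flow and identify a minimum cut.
Max flow = 13, Min cut edges: (0,1)

Maximum flow: 13
Minimum cut: (0,1)
Partition: S = [0], T = [1, 2, 3, 4, 5, 6, 7, 8, 9, 10, 11]

Max-flow min-cut theorem verified: both equal 13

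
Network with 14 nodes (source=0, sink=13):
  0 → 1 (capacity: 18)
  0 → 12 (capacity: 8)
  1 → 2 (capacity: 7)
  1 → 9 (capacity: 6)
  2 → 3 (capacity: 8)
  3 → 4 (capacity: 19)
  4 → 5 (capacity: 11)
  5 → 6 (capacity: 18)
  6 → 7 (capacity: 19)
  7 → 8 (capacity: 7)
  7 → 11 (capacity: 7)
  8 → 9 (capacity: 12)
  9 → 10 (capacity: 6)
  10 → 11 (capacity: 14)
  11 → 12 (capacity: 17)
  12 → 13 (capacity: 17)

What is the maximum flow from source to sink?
Maximum flow = 17

Max flow: 17

Flow assignment:
  0 → 1: 13/18
  0 → 12: 4/8
  1 → 2: 7/7
  1 → 9: 6/6
  2 → 3: 7/8
  3 → 4: 7/19
  4 → 5: 7/11
  5 → 6: 7/18
  6 → 7: 7/19
  7 → 11: 7/7
  9 → 10: 6/6
  10 → 11: 6/14
  11 → 12: 13/17
  12 → 13: 17/17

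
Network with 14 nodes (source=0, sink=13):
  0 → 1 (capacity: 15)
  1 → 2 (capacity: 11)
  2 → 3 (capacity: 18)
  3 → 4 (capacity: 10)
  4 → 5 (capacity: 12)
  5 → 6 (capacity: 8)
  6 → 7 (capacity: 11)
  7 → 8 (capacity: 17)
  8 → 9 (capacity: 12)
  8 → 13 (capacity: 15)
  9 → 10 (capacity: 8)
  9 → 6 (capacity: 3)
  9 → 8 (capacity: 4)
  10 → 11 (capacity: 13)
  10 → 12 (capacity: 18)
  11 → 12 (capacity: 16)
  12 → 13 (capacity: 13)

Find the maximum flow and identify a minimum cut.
Max flow = 8, Min cut edges: (5,6)

Maximum flow: 8
Minimum cut: (5,6)
Partition: S = [0, 1, 2, 3, 4, 5], T = [6, 7, 8, 9, 10, 11, 12, 13]

Max-flow min-cut theorem verified: both equal 8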